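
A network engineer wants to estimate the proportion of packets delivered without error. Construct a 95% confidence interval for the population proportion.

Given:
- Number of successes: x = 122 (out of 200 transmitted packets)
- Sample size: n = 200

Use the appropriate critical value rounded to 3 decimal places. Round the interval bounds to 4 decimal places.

Sample proportion: p̂ = 122/200 = 0.610000

Check conditions for normal approximation:
  np̂ = 122 ≥ 10 ✓
  n(1-p̂) = 78 ≥ 10 ✓

The sample is large enough, so use a z-interval (normal approximation) for the proportion.

For 95% confidence, z* = 1.96 (from standard normal table)

Standard error: SE = √(p̂(1-p̂)/n) = √(0.610000×0.390000/200) = 0.03448913

Margin of error: E = z* × SE = 1.96 × 0.03448913 = 0.067599

Z-interval: p̂ ± E = 0.610000 ± 0.067599 = (0.542401, 0.677599)

Rounded to 4 decimal places:

(0.5424, 0.6776)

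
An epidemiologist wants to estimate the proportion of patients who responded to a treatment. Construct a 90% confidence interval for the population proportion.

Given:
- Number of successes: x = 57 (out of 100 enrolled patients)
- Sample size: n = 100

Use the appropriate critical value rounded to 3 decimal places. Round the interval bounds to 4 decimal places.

Sample proportion: p̂ = 57/100 = 0.570000

Check conditions for normal approximation:
  np̂ = 57 ≥ 10 ✓
  n(1-p̂) = 43 ≥ 10 ✓

The sample is large enough, so use a z-interval (normal approximation) for the proportion.

For 90% confidence, z* = 1.645 (from standard normal table)

Standard error: SE = √(p̂(1-p̂)/n) = √(0.570000×0.430000/100) = 0.04950758

Margin of error: E = z* × SE = 1.645 × 0.04950758 = 0.081440

Z-interval: p̂ ± E = 0.570000 ± 0.081440 = (0.488560, 0.651440)

Rounded to 4 decimal places:

(0.4886, 0.6514)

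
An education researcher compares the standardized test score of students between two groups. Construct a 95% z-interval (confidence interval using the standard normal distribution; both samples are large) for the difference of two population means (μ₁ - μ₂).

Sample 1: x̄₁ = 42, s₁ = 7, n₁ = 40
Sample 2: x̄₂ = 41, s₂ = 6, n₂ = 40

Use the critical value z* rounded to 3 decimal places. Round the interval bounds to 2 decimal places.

Both samples are large (n₁ = 40 ≥ 30, n₂ = 40 ≥ 30), so a z-interval for the difference of means applies.

Point estimate: x̄₁ - x̄₂ = 42 - 41 = 1

Standard error: SE = √(s₁²/n₁ + s₂²/n₂)
= √(7²/40 + 6²/40)
= √(1.225000 + 0.900000)
= 1.457738

For 95% confidence, z* = 1.96 (from standard normal table)
Margin of error: E = z* × SE = 1.96 × 1.457738 = 2.8572

Z-interval: (x̄₁ - x̄₂) ± E = 1 ± 2.8572 = (-1.8572, 3.8572)

Rounded to 2 decimal places:

(-1.86, 3.86)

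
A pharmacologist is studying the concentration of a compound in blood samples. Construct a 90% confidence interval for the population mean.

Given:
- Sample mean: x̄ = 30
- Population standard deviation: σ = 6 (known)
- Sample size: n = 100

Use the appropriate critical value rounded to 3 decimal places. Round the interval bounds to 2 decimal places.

The population standard deviation σ is known, so use a z-interval (standard normal critical value).

For 90% confidence, z* = 1.645 (from standard normal table)

Standard error: SE = σ/√n = 6/√100 = 0.600000

Margin of error: E = z* × SE = 1.645 × 0.600000 = 0.9870

Z-interval: x̄ ± E = 30 ± 0.9870 = (29.0130, 30.9870)

Rounded to 2 decimal places:

(29.01, 30.99)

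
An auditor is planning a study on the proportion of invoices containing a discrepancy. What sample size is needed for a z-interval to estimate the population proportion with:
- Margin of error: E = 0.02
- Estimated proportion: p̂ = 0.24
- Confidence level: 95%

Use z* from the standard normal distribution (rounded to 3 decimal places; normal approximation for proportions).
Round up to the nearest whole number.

Using z* for proportion z-interval (normal approximation).

For 95% confidence, z* = 1.96 (from standard normal table)

Sample size formula for proportion z-interval: n = z*²p̂(1-p̂)/E²

n = 1.96² × 0.24 × 0.76 / 0.02²
  = 3.8416 × 0.1824 / 0.0004
  = 1751.7696

Round up to the nearest whole number: n = 1752

1752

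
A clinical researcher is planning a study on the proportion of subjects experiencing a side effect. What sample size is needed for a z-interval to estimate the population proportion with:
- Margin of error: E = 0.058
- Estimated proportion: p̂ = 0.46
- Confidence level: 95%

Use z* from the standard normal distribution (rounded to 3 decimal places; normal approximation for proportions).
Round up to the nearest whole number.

Using z* for proportion z-interval (normal approximation).

For 95% confidence, z* = 1.96 (from standard normal table)

Sample size formula for proportion z-interval: n = z*²p̂(1-p̂)/E²

n = 1.96² × 0.46 × 0.54 / 0.058²
  = 3.8416 × 0.2484 / 0.003364
  = 283.6663

Round up to the nearest whole number: n = 284

284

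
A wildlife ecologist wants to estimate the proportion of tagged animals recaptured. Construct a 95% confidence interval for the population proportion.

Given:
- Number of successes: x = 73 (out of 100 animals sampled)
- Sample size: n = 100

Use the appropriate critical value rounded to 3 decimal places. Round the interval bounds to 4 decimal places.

Sample proportion: p̂ = 73/100 = 0.730000

Check conditions for normal approximation:
  np̂ = 73 ≥ 10 ✓
  n(1-p̂) = 27 ≥ 10 ✓

The sample is large enough, so use a z-interval (normal approximation) for the proportion.

For 95% confidence, z* = 1.96 (from standard normal table)

Standard error: SE = √(p̂(1-p̂)/n) = √(0.730000×0.270000/100) = 0.04439595

Margin of error: E = z* × SE = 1.96 × 0.04439595 = 0.087016

Z-interval: p̂ ± E = 0.730000 ± 0.087016 = (0.642984, 0.817016)

Rounded to 4 decimal places:

(0.6430, 0.8170)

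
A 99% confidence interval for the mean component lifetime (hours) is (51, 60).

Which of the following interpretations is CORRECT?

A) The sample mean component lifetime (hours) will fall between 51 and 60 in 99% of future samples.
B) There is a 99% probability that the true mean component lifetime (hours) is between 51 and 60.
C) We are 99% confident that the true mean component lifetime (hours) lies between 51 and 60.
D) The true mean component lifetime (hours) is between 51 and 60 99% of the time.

A confidence interval represents our confidence in the procedure, not a probability statement about the parameter.

Key concept: If we repeated this sampling process many times and computed a 99% CI each time, about 99% of those intervals would contain the true population parameter.

For this specific interval (51, 60):
- Midpoint (point estimate): 55.5
- Margin of error: 4.5

The correct interpretation is the one stating confidence that the true parameter lies in the interval — option C.

C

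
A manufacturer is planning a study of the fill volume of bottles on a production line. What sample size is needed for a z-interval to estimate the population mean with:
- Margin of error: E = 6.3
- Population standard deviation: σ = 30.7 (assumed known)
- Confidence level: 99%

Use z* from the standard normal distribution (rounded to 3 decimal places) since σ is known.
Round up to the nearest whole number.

Using z* since population σ is known (z-interval formula).

For 99% confidence, z* = 2.576 (from standard normal table)

Sample size formula for z-interval: n = (z*σ/E)²

n = (2.576 × 30.7 / 6.3)²
  = (12.552889)²
  = 157.5750

Round up to the nearest whole number: n = 158

158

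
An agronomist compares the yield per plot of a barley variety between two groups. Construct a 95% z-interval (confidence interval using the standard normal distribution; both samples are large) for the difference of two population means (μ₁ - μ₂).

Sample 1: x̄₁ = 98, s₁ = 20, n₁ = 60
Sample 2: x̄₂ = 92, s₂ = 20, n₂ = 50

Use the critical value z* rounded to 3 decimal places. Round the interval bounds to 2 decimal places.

Both samples are large (n₁ = 60 ≥ 30, n₂ = 50 ≥ 30), so a z-interval for the difference of means applies.

Point estimate: x̄₁ - x̄₂ = 98 - 92 = 6

Standard error: SE = √(s₁²/n₁ + s₂²/n₂)
= √(20²/60 + 20²/50)
= √(6.666667 + 8.000000)
= 3.829708

For 95% confidence, z* = 1.96 (from standard normal table)
Margin of error: E = z* × SE = 1.96 × 3.829708 = 7.5062

Z-interval: (x̄₁ - x̄₂) ± E = 6 ± 7.5062 = (-1.5062, 13.5062)

Rounded to 2 decimal places:

(-1.51, 13.51)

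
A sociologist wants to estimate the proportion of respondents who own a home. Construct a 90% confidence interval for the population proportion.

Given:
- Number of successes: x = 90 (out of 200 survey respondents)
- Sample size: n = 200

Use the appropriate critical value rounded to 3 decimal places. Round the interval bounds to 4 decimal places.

Sample proportion: p̂ = 90/200 = 0.450000

Check conditions for normal approximation:
  np̂ = 90 ≥ 10 ✓
  n(1-p̂) = 110 ≥ 10 ✓

The sample is large enough, so use a z-interval (normal approximation) for the proportion.

For 90% confidence, z* = 1.645 (from standard normal table)

Standard error: SE = √(p̂(1-p̂)/n) = √(0.450000×0.550000/200) = 0.03517812

Margin of error: E = z* × SE = 1.645 × 0.03517812 = 0.057868

Z-interval: p̂ ± E = 0.450000 ± 0.057868 = (0.392132, 0.507868)

Rounded to 4 decimal places:

(0.3921, 0.5079)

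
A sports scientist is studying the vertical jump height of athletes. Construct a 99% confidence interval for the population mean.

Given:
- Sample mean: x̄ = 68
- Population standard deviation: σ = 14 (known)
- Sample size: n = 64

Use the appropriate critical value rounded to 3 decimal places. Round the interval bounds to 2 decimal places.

The population standard deviation σ is known, so use a z-interval (standard normal critical value).

For 99% confidence, z* = 2.576 (from standard normal table)

Standard error: SE = σ/√n = 14/√64 = 1.750000

Margin of error: E = z* × SE = 2.576 × 1.750000 = 4.5080

Z-interval: x̄ ± E = 68 ± 4.5080 = (63.4920, 72.5080)

Rounded to 2 decimal places:

(63.49, 72.51)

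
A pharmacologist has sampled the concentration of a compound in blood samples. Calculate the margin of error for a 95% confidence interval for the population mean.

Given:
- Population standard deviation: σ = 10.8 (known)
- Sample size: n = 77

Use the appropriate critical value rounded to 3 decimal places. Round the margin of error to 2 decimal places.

The population standard deviation σ is known, so use the z-interval margin of error formula.

For 95% confidence, z* = 1.96 (from standard normal table)

Margin of error formula for z-interval: E = z* × σ/√n

E = 1.96 × 10.8/√77
  = 1.96 × 1.230774
  = 2.4123

Rounded to 2 decimal places:

2.41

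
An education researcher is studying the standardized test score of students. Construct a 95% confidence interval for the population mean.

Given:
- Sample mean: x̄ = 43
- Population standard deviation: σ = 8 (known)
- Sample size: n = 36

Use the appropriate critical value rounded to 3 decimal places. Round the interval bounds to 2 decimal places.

The population standard deviation σ is known, so use a z-interval (standard normal critical value).

For 95% confidence, z* = 1.96 (from standard normal table)

Standard error: SE = σ/√n = 8/√36 = 1.333333

Margin of error: E = z* × SE = 1.96 × 1.333333 = 2.6133

Z-interval: x̄ ± E = 43 ± 2.6133 = (40.3867, 45.6133)

Rounded to 2 decimal places:

(40.39, 45.61)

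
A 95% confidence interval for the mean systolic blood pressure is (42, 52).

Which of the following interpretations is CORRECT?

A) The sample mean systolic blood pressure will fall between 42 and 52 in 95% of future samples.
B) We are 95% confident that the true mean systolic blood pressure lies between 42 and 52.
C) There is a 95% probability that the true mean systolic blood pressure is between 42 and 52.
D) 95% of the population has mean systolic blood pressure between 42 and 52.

A confidence interval represents our confidence in the procedure, not a probability statement about the parameter.

Key concept: If we repeated this sampling process many times and computed a 95% CI each time, about 95% of those intervals would contain the true population parameter.

For this specific interval (42, 52):
- Midpoint (point estimate): 47
- Margin of error: 5

The correct interpretation is the one stating confidence that the true parameter lies in the interval — option B.

B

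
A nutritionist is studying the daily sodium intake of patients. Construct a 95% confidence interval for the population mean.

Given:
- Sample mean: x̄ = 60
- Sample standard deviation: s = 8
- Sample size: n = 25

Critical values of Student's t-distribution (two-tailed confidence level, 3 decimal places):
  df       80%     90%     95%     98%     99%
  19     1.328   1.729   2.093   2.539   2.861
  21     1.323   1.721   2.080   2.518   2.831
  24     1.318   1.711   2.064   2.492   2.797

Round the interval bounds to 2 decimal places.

The population standard deviation σ is unknown (only the sample standard deviation s is given), so use a t-interval with df = n - 1 = 25 - 1 = 24.

For 95% confidence with df = 24, t* = 2.064 (from t-table)

Standard error: SE = s/√n = 8/√25 = 1.600000

Margin of error: E = t* × SE = 2.064 × 1.600000 = 3.3024

T-interval: x̄ ± E = 60 ± 3.3024 = (56.6976, 63.3024)

Rounded to 2 decimal places:

(56.70, 63.30)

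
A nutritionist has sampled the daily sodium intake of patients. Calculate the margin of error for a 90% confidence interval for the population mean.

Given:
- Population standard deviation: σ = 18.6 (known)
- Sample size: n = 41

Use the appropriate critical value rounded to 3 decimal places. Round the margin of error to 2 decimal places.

The population standard deviation σ is known, so use the z-interval margin of error formula.

For 90% confidence, z* = 1.645 (from standard normal table)

Margin of error formula for z-interval: E = z* × σ/√n

E = 1.645 × 18.6/√41
  = 1.645 × 2.904832
  = 4.7784

Rounded to 2 decimal places:

4.78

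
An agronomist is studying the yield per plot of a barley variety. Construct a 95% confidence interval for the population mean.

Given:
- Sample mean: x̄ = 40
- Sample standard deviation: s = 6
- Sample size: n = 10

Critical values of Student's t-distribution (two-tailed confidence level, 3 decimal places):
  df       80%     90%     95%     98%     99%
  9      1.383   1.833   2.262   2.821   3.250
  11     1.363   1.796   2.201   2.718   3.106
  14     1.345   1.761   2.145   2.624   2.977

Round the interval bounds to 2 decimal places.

The population standard deviation σ is unknown (only the sample standard deviation s is given), so use a t-interval with df = n - 1 = 10 - 1 = 9.

For 95% confidence with df = 9, t* = 2.262 (from t-table)

Standard error: SE = s/√n = 6/√10 = 1.897367

Margin of error: E = t* × SE = 2.262 × 1.897367 = 4.2918

T-interval: x̄ ± E = 40 ± 4.2918 = (35.7082, 44.2918)

Rounded to 2 decimal places:

(35.71, 44.29)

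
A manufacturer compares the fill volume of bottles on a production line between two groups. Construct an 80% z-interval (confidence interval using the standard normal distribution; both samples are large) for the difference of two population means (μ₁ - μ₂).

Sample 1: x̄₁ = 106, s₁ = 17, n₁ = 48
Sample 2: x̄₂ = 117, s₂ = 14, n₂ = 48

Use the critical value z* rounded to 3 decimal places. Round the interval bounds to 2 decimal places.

Both samples are large (n₁ = 48 ≥ 30, n₂ = 48 ≥ 30), so a z-interval for the difference of means applies.

Point estimate: x̄₁ - x̄₂ = 106 - 117 = -11

Standard error: SE = √(s₁²/n₁ + s₂²/n₂)
= √(17²/48 + 14²/48)
= √(6.020833 + 4.083333)
= 3.178705

For 80% confidence, z* = 1.282 (from standard normal table)
Margin of error: E = z* × SE = 1.282 × 3.178705 = 4.0751

Z-interval: (x̄₁ - x̄₂) ± E = -11 ± 4.0751 = (-15.0751, -6.9249)

Rounded to 2 decimal places:

(-15.08, -6.92)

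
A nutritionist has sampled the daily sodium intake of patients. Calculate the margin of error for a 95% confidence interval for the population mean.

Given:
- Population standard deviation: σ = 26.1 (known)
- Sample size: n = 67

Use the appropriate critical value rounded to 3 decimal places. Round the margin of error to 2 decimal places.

The population standard deviation σ is known, so use the z-interval margin of error formula.

For 95% confidence, z* = 1.96 (from standard normal table)

Margin of error formula for z-interval: E = z* × σ/√n

E = 1.96 × 26.1/√67
  = 1.96 × 3.188622
  = 6.2497

Rounded to 2 decimal places:

6.25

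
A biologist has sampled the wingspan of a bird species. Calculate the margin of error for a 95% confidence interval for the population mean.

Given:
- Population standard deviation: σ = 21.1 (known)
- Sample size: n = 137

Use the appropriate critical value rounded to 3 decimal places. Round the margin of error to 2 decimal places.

The population standard deviation σ is known, so use the z-interval margin of error formula.

For 95% confidence, z* = 1.96 (from standard normal table)

Margin of error formula for z-interval: E = z* × σ/√n

E = 1.96 × 21.1/√137
  = 1.96 × 1.802695
  = 3.5333

Rounded to 2 decimal places:

3.53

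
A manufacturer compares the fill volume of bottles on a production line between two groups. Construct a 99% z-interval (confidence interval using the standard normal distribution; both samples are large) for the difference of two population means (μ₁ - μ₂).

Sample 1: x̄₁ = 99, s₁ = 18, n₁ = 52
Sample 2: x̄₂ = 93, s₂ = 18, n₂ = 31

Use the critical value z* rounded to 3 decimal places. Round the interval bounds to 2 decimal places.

Both samples are large (n₁ = 52 ≥ 30, n₂ = 31 ≥ 30), so a z-interval for the difference of means applies.

Point estimate: x̄₁ - x̄₂ = 99 - 93 = 6

Standard error: SE = √(s₁²/n₁ + s₂²/n₂)
= √(18²/52 + 18²/31)
= √(6.230769 + 10.451613)
= 4.084407

For 99% confidence, z* = 2.576 (from standard normal table)
Margin of error: E = z* × SE = 2.576 × 4.084407 = 10.5214

Z-interval: (x̄₁ - x̄₂) ± E = 6 ± 10.5214 = (-4.5214, 16.5214)

Rounded to 2 decimal places:

(-4.52, 16.52)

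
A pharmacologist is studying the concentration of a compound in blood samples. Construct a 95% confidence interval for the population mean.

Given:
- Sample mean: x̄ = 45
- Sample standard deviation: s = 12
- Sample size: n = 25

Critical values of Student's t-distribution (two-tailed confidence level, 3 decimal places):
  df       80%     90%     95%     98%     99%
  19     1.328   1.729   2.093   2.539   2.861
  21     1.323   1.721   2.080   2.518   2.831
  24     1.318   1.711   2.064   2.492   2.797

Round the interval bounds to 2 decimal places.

The population standard deviation σ is unknown (only the sample standard deviation s is given), so use a t-interval with df = n - 1 = 25 - 1 = 24.

For 95% confidence with df = 24, t* = 2.064 (from t-table)

Standard error: SE = s/√n = 12/√25 = 2.400000

Margin of error: E = t* × SE = 2.064 × 2.400000 = 4.9536

T-interval: x̄ ± E = 45 ± 4.9536 = (40.0464, 49.9536)

Rounded to 2 decimal places:

(40.05, 49.95)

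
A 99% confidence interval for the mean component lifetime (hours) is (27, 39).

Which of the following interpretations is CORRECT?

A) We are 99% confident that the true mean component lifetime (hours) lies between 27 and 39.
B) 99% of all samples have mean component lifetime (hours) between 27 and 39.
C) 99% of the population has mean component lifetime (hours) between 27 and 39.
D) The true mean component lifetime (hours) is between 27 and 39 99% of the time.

A confidence interval represents our confidence in the procedure, not a probability statement about the parameter.

Key concept: If we repeated this sampling process many times and computed a 99% CI each time, about 99% of those intervals would contain the true population parameter.

For this specific interval (27, 39):
- Midpoint (point estimate): 33
- Margin of error: 6

The correct interpretation is the one stating confidence that the true parameter lies in the interval — option A.

A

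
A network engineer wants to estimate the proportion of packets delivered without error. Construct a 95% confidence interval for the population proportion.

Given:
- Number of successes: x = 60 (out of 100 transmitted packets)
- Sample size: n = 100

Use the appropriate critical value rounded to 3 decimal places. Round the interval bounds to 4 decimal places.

Sample proportion: p̂ = 60/100 = 0.600000

Check conditions for normal approximation:
  np̂ = 60 ≥ 10 ✓
  n(1-p̂) = 40 ≥ 10 ✓

The sample is large enough, so use a z-interval (normal approximation) for the proportion.

For 95% confidence, z* = 1.96 (from standard normal table)

Standard error: SE = √(p̂(1-p̂)/n) = √(0.600000×0.400000/100) = 0.04898979

Margin of error: E = z* × SE = 1.96 × 0.04898979 = 0.096020

Z-interval: p̂ ± E = 0.600000 ± 0.096020 = (0.503980, 0.696020)

Rounded to 4 decimal places:

(0.5040, 0.6960)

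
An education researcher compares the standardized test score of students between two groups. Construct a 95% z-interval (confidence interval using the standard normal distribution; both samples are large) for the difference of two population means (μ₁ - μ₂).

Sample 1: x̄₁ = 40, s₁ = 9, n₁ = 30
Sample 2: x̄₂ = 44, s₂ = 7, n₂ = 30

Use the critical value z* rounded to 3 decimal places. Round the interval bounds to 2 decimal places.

Both samples are large (n₁ = 30 ≥ 30, n₂ = 30 ≥ 30), so a z-interval for the difference of means applies.

Point estimate: x̄₁ - x̄₂ = 40 - 44 = -4

Standard error: SE = √(s₁²/n₁ + s₂²/n₂)
= √(9²/30 + 7²/30)
= √(2.700000 + 1.633333)
= 2.081666

For 95% confidence, z* = 1.96 (from standard normal table)
Margin of error: E = z* × SE = 1.96 × 2.081666 = 4.0801

Z-interval: (x̄₁ - x̄₂) ± E = -4 ± 4.0801 = (-8.0801, 0.0801)

Rounded to 2 decimal places:

(-8.08, 0.08)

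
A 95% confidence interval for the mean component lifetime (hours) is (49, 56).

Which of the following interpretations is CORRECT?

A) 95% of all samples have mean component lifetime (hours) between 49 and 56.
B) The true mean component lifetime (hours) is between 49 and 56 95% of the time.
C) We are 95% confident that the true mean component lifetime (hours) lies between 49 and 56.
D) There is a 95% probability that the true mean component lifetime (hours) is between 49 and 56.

A confidence interval represents our confidence in the procedure, not a probability statement about the parameter.

Key concept: If we repeated this sampling process many times and computed a 95% CI each time, about 95% of those intervals would contain the true population parameter.

For this specific interval (49, 56):
- Midpoint (point estimate): 52.5
- Margin of error: 3.5

The correct interpretation is the one stating confidence that the true parameter lies in the interval — option C.

C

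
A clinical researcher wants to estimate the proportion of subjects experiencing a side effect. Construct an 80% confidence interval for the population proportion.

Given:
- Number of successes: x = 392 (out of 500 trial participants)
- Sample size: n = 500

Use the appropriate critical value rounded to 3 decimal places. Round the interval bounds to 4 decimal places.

Sample proportion: p̂ = 392/500 = 0.784000

Check conditions for normal approximation:
  np̂ = 392 ≥ 10 ✓
  n(1-p̂) = 108 ≥ 10 ✓

The sample is large enough, so use a z-interval (normal approximation) for the proportion.

For 80% confidence, z* = 1.282 (from standard normal table)

Standard error: SE = √(p̂(1-p̂)/n) = √(0.784000×0.216000/500) = 0.01840348

Margin of error: E = z* × SE = 1.282 × 0.01840348 = 0.023593

Z-interval: p̂ ± E = 0.784000 ± 0.023593 = (0.760407, 0.807593)

Rounded to 4 decimal places:

(0.7604, 0.8076)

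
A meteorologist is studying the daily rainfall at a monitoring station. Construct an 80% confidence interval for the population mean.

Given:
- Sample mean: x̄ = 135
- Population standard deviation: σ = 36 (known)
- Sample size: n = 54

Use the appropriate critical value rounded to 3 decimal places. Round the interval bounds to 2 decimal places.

The population standard deviation σ is known, so use a z-interval (standard normal critical value).

For 80% confidence, z* = 1.282 (from standard normal table)

Standard error: SE = σ/√n = 36/√54 = 4.898979

Margin of error: E = z* × SE = 1.282 × 4.898979 = 6.2805

Z-interval: x̄ ± E = 135 ± 6.2805 = (128.7195, 141.2805)

Rounded to 2 decimal places:

(128.72, 141.28)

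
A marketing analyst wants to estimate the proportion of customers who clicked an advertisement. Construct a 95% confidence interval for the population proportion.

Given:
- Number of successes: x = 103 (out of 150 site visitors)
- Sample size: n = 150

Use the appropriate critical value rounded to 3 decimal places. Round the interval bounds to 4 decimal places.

Sample proportion: p̂ = 103/150 = 0.686667

Check conditions for normal approximation:
  np̂ = 103 ≥ 10 ✓
  n(1-p̂) = 47 ≥ 10 ✓

The sample is large enough, so use a z-interval (normal approximation) for the proportion.

For 95% confidence, z* = 1.96 (from standard normal table)

Standard error: SE = √(p̂(1-p̂)/n) = √(0.686667×0.313333/150) = 0.03787308

Margin of error: E = z* × SE = 1.96 × 0.03787308 = 0.074231

Z-interval: p̂ ± E = 0.686667 ± 0.074231 = (0.612435, 0.760898)

Rounded to 4 decimal places:

(0.6124, 0.7609)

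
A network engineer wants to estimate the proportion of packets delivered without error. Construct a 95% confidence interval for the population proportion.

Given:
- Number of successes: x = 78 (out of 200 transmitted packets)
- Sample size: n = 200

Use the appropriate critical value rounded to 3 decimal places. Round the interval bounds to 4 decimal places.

Sample proportion: p̂ = 78/200 = 0.390000

Check conditions for normal approximation:
  np̂ = 78 ≥ 10 ✓
  n(1-p̂) = 122 ≥ 10 ✓

The sample is large enough, so use a z-interval (normal approximation) for the proportion.

For 95% confidence, z* = 1.96 (from standard normal table)

Standard error: SE = √(p̂(1-p̂)/n) = √(0.390000×0.610000/200) = 0.03448913

Margin of error: E = z* × SE = 1.96 × 0.03448913 = 0.067599

Z-interval: p̂ ± E = 0.390000 ± 0.067599 = (0.322401, 0.457599)

Rounded to 4 decimal places:

(0.3224, 0.4576)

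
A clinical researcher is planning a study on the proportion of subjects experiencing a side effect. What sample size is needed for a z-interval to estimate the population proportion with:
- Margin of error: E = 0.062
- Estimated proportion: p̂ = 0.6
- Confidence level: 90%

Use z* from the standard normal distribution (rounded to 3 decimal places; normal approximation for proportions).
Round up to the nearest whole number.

Using z* for proportion z-interval (normal approximation).

For 90% confidence, z* = 1.645 (from standard normal table)

Sample size formula for proportion z-interval: n = z*²p̂(1-p̂)/E²

n = 1.645² × 0.6 × 0.4 / 0.062²
  = 2.706025 × 0.24 / 0.003844
  = 168.9506

Round up to the nearest whole number: n = 169

169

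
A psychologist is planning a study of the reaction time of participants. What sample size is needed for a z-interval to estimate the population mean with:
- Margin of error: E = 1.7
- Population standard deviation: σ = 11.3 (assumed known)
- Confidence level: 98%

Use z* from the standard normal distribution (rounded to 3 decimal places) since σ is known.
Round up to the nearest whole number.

Using z* since population σ is known (z-interval formula).

For 98% confidence, z* = 2.326 (from standard normal table)

Sample size formula for z-interval: n = (z*σ/E)²

n = (2.326 × 11.3 / 1.7)²
  = (15.461059)²
  = 239.0443

Round up to the nearest whole number: n = 240

240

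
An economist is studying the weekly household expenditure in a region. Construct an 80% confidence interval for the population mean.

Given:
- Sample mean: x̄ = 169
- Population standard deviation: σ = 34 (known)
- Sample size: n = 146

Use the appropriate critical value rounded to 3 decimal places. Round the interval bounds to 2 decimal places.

The population standard deviation σ is known, so use a z-interval (standard normal critical value).

For 80% confidence, z* = 1.282 (from standard normal table)

Standard error: SE = σ/√n = 34/√146 = 2.813860

Margin of error: E = z* × SE = 1.282 × 2.813860 = 3.6074

Z-interval: x̄ ± E = 169 ± 3.6074 = (165.3926, 172.6074)

Rounded to 2 decimal places:

(165.39, 172.61)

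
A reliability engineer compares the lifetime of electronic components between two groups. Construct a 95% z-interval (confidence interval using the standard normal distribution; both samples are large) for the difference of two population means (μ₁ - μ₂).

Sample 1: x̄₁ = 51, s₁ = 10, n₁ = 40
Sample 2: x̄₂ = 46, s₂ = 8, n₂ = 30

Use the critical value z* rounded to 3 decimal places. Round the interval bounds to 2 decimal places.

Both samples are large (n₁ = 40 ≥ 30, n₂ = 30 ≥ 30), so a z-interval for the difference of means applies.

Point estimate: x̄₁ - x̄₂ = 51 - 46 = 5

Standard error: SE = √(s₁²/n₁ + s₂²/n₂)
= √(10²/40 + 8²/30)
= √(2.500000 + 2.133333)
= 2.152518

For 95% confidence, z* = 1.96 (from standard normal table)
Margin of error: E = z* × SE = 1.96 × 2.152518 = 4.2189

Z-interval: (x̄₁ - x̄₂) ± E = 5 ± 4.2189 = (0.7811, 9.2189)

Rounded to 2 decimal places:

(0.78, 9.22)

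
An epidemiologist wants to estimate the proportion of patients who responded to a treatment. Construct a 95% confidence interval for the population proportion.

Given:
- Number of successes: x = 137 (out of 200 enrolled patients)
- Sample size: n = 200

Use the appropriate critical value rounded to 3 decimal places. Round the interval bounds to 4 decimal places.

Sample proportion: p̂ = 137/200 = 0.685000

Check conditions for normal approximation:
  np̂ = 137 ≥ 10 ✓
  n(1-p̂) = 63 ≥ 10 ✓

The sample is large enough, so use a z-interval (normal approximation) for the proportion.

For 95% confidence, z* = 1.96 (from standard normal table)

Standard error: SE = √(p̂(1-p̂)/n) = √(0.685000×0.315000/200) = 0.03284623

Margin of error: E = z* × SE = 1.96 × 0.03284623 = 0.064379

Z-interval: p̂ ± E = 0.685000 ± 0.064379 = (0.620621, 0.749379)

Rounded to 4 decimal places:

(0.6206, 0.7494)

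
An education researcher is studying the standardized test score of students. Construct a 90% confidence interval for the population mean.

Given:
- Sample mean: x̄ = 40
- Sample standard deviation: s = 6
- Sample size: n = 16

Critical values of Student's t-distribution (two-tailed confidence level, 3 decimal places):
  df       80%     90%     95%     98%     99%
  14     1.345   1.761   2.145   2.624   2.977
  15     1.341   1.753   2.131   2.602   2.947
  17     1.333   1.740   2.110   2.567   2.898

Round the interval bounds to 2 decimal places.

The population standard deviation σ is unknown (only the sample standard deviation s is given), so use a t-interval with df = n - 1 = 16 - 1 = 15.

For 90% confidence with df = 15, t* = 1.753 (from t-table)

Standard error: SE = s/√n = 6/√16 = 1.500000

Margin of error: E = t* × SE = 1.753 × 1.500000 = 2.6295

T-interval: x̄ ± E = 40 ± 2.6295 = (37.3705, 42.6295)

Rounded to 2 decimal places:

(37.37, 42.63)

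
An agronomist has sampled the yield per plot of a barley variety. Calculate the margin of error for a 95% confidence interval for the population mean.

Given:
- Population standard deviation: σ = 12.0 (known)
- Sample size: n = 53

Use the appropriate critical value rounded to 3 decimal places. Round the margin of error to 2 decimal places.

The population standard deviation σ is known, so use the z-interval margin of error formula.

For 95% confidence, z* = 1.96 (from standard normal table)

Margin of error formula for z-interval: E = z* × σ/√n

E = 1.96 × 12.0/√53
  = 1.96 × 1.648327
  = 3.2307

Rounded to 2 decimal places:

3.23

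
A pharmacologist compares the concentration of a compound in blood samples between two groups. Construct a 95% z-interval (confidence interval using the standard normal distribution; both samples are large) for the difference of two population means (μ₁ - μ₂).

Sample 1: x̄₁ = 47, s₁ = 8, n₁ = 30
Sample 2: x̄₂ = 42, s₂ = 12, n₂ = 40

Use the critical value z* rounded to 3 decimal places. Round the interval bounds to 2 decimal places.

Both samples are large (n₁ = 30 ≥ 30, n₂ = 40 ≥ 30), so a z-interval for the difference of means applies.

Point estimate: x̄₁ - x̄₂ = 47 - 42 = 5

Standard error: SE = √(s₁²/n₁ + s₂²/n₂)
= √(8²/30 + 12²/40)
= √(2.133333 + 3.600000)
= 2.394438

For 95% confidence, z* = 1.96 (from standard normal table)
Margin of error: E = z* × SE = 1.96 × 2.394438 = 4.6931

Z-interval: (x̄₁ - x̄₂) ± E = 5 ± 4.6931 = (0.3069, 9.6931)

Rounded to 2 decimal places:

(0.31, 9.69)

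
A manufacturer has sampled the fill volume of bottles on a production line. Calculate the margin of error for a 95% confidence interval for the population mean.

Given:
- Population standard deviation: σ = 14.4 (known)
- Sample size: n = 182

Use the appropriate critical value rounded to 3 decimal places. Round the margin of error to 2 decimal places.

The population standard deviation σ is known, so use the z-interval margin of error formula.

For 95% confidence, z* = 1.96 (from standard normal table)

Margin of error formula for z-interval: E = z* × σ/√n

E = 1.96 × 14.4/√182
  = 1.96 × 1.067399
  = 2.0921

Rounded to 2 decimal places:

2.09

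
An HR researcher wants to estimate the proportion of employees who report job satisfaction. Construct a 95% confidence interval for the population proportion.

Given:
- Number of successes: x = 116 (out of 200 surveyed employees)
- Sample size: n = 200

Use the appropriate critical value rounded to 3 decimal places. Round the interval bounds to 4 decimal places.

Sample proportion: p̂ = 116/200 = 0.580000

Check conditions for normal approximation:
  np̂ = 116 ≥ 10 ✓
  n(1-p̂) = 84 ≥ 10 ✓

The sample is large enough, so use a z-interval (normal approximation) for the proportion.

For 95% confidence, z* = 1.96 (from standard normal table)

Standard error: SE = √(p̂(1-p̂)/n) = √(0.580000×0.420000/200) = 0.03489986

Margin of error: E = z* × SE = 1.96 × 0.03489986 = 0.068404

Z-interval: p̂ ± E = 0.580000 ± 0.068404 = (0.511596, 0.648404)

Rounded to 4 decimal places:

(0.5116, 0.6484)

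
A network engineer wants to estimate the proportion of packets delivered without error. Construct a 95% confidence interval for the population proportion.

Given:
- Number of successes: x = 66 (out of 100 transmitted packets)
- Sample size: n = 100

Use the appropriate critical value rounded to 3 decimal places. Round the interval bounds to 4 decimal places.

Sample proportion: p̂ = 66/100 = 0.660000

Check conditions for normal approximation:
  np̂ = 66 ≥ 10 ✓
  n(1-p̂) = 34 ≥ 10 ✓

The sample is large enough, so use a z-interval (normal approximation) for the proportion.

For 95% confidence, z* = 1.96 (from standard normal table)

Standard error: SE = √(p̂(1-p̂)/n) = √(0.660000×0.340000/100) = 0.04737088

Margin of error: E = z* × SE = 1.96 × 0.04737088 = 0.092847

Z-interval: p̂ ± E = 0.660000 ± 0.092847 = (0.567153, 0.752847)

Rounded to 4 decimal places:

(0.5672, 0.7528)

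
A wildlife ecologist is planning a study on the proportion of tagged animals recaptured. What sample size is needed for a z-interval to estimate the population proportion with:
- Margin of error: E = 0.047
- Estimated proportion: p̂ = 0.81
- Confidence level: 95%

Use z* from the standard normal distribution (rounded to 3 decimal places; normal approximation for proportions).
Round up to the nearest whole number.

Using z* for proportion z-interval (normal approximation).

For 95% confidence, z* = 1.96 (from standard normal table)

Sample size formula for proportion z-interval: n = z*²p̂(1-p̂)/E²

n = 1.96² × 0.81 × 0.19 / 0.047²
  = 3.8416 × 0.1539 / 0.002209
  = 267.6425

Round up to the nearest whole number: n = 268

268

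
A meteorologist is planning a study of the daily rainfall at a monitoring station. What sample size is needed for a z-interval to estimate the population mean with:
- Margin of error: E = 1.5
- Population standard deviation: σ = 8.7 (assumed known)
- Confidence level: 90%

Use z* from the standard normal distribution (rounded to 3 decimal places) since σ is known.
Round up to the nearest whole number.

Using z* since population σ is known (z-interval formula).

For 90% confidence, z* = 1.645 (from standard normal table)

Sample size formula for z-interval: n = (z*σ/E)²

n = (1.645 × 8.7 / 1.5)²
  = (9.541000)²
  = 91.0307

Round up to the nearest whole number: n = 92

92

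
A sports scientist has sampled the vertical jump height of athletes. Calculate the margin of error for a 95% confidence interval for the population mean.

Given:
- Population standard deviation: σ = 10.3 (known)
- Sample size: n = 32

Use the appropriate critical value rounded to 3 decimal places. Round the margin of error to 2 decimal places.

The population standard deviation σ is known, so use the z-interval margin of error formula.

For 95% confidence, z* = 1.96 (from standard normal table)

Margin of error formula for z-interval: E = z* × σ/√n

E = 1.96 × 10.3/√32
  = 1.96 × 1.820800
  = 3.5688

Rounded to 2 decimal places:

3.57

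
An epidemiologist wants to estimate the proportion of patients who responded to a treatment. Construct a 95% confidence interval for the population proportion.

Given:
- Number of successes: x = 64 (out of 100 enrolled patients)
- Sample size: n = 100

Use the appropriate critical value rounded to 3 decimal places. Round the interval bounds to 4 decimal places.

Sample proportion: p̂ = 64/100 = 0.640000

Check conditions for normal approximation:
  np̂ = 64 ≥ 10 ✓
  n(1-p̂) = 36 ≥ 10 ✓

The sample is large enough, so use a z-interval (normal approximation) for the proportion.

For 95% confidence, z* = 1.96 (from standard normal table)

Standard error: SE = √(p̂(1-p̂)/n) = √(0.640000×0.360000/100) = 0.04800000

Margin of error: E = z* × SE = 1.96 × 0.04800000 = 0.094080

Z-interval: p̂ ± E = 0.640000 ± 0.094080 = (0.545920, 0.734080)

Rounded to 4 decimal places:

(0.5459, 0.7341)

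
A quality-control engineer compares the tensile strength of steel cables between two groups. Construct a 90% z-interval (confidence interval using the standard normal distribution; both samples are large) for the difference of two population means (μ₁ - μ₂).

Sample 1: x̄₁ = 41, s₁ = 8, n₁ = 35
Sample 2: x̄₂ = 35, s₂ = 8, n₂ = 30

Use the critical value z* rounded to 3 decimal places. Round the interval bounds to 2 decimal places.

Both samples are large (n₁ = 35 ≥ 30, n₂ = 30 ≥ 30), so a z-interval for the difference of means applies.

Point estimate: x̄₁ - x̄₂ = 41 - 35 = 6

Standard error: SE = √(s₁²/n₁ + s₂²/n₂)
= √(8²/35 + 8²/30)
= √(1.828571 + 2.133333)
= 1.990453

For 90% confidence, z* = 1.645 (from standard normal table)
Margin of error: E = z* × SE = 1.645 × 1.990453 = 3.2743

Z-interval: (x̄₁ - x̄₂) ± E = 6 ± 3.2743 = (2.7257, 9.2743)

Rounded to 2 decimal places:

(2.73, 9.27)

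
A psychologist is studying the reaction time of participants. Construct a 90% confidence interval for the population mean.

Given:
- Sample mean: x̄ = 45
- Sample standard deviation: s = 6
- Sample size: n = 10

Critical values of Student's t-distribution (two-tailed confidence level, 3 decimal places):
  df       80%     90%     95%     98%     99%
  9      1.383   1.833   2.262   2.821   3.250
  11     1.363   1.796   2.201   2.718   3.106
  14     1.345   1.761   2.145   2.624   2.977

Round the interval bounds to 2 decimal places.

The population standard deviation σ is unknown (only the sample standard deviation s is given), so use a t-interval with df = n - 1 = 10 - 1 = 9.

For 90% confidence with df = 9, t* = 1.833 (from t-table)

Standard error: SE = s/√n = 6/√10 = 1.897367

Margin of error: E = t* × SE = 1.833 × 1.897367 = 3.4779

T-interval: x̄ ± E = 45 ± 3.4779 = (41.5221, 48.4779)

Rounded to 2 decimal places:

(41.52, 48.48)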